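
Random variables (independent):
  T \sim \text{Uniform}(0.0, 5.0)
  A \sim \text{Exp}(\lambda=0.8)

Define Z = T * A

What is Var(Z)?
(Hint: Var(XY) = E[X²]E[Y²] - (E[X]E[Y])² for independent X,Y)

Var(XY) = E[X²]E[Y²] - (E[X]E[Y])²
E[T] = 2.5, Var(T) = 2.0833333
E[A] = 1.25, Var(A) = 1.5625
E[T²] = 2.0833333 + 2.5² = 8.3333333
E[A²] = 1.5625 + 1.25² = 3.125
Var(Z) = 8.3333333*3.125 - (2.5*1.25)²
= 26.041667 - 9.765625 = 16.276042

16.276042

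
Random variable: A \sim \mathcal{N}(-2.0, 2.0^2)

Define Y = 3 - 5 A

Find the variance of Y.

For Y = aA + b: Var(Y) = a² * Var(A)
Var(A) = 2.0^2 = 4
Var(Y) = (-5)² * 4 = 25 * 4 = 100

100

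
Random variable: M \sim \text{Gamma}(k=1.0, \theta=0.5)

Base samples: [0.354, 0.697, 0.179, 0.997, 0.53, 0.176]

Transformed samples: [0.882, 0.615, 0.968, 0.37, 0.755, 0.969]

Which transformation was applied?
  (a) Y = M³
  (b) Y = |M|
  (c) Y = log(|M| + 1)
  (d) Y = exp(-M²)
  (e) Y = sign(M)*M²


Checking option (d) Y = exp(-M²):
  M = 0.354 -> Y = 0.882 ✓
  M = 0.697 -> Y = 0.615 ✓
  M = 0.179 -> Y = 0.968 ✓
All samples match this transformation.

(d) exp(-M²)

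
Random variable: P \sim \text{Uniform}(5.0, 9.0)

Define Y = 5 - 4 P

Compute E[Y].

For Y = -4P + 5:
E[Y] = -4 * E[P] + 5
E[P] = (5 + 9)/2 = 7
E[Y] = -4 * 7 + 5 = -23

-23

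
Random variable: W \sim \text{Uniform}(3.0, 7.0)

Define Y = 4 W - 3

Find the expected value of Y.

For Y = 4W - 3:
E[Y] = 4 * E[W] - 3
E[W] = (3 + 7)/2 = 5
E[Y] = 4 * 5 - 3 = 17

17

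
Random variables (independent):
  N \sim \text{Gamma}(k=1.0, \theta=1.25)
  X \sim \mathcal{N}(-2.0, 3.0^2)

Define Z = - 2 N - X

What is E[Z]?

E[Z] = -2*E[N] - 1*E[X]
E[N] = 1.25
E[X] = -2
E[Z] = -2*1.25 - 1*(-2) = -0.5

-0.5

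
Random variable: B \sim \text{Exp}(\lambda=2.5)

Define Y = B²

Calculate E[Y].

E[B²] = Var(B) + (E[B])² = 0.16 + 0.16 = 0.32

0.32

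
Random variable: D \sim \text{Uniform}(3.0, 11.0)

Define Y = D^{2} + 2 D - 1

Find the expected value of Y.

E[Y] = 1*E[D²] + 2*E[D] - 1
E[D] = 7
E[D²] = Var(D) + (E[D])² = 5.3333333 + 49 = 54.333333
E[Y] = 1*54.333333 + 2*7 - 1 = 67.333333

67.333333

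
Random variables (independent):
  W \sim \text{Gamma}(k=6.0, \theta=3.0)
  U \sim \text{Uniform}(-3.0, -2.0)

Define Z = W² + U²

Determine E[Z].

E[Z] = E[W²] + E[U²]
E[W²] = Var(W) + E[W]² = 54 + 324 = 378
E[U²] = Var(U) + E[U]² = 0.083333333 + 6.25 = 6.3333333
E[Z] = 378 + 6.3333333 = 384.33333

384.33333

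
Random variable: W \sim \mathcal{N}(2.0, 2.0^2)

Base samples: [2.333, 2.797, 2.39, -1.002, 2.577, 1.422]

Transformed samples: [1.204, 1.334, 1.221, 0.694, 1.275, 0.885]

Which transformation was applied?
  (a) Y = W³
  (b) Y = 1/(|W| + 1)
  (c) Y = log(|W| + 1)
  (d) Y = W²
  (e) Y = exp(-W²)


Checking option (c) Y = log(|W| + 1):
  W = 2.333 -> Y = 1.204 ✓
  W = 2.797 -> Y = 1.334 ✓
  W = 2.39 -> Y = 1.221 ✓
All samples match this transformation.

(c) log(|W| + 1)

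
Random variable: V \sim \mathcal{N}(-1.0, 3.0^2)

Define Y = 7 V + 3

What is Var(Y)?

For Y = aV + b: Var(Y) = a² * Var(V)
Var(V) = 3.0^2 = 9
Var(Y) = 7² * 9 = 49 * 9 = 441

441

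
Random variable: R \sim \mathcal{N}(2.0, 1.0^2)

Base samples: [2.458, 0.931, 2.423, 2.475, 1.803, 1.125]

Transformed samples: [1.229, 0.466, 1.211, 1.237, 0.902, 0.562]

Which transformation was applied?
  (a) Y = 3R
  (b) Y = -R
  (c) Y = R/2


Checking option (c) Y = R/2:
  R = 2.458 -> Y = 1.229 ✓
  R = 0.931 -> Y = 0.466 ✓
  R = 2.423 -> Y = 1.211 ✓
All samples match this transformation.

(c) R/2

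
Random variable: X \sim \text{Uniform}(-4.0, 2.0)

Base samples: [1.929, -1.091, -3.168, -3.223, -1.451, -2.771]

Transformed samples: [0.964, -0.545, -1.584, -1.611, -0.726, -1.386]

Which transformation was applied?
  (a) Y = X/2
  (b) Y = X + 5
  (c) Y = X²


Checking option (a) Y = X/2:
  X = 1.929 -> Y = 0.964 ✓
  X = -1.091 -> Y = -0.545 ✓
  X = -3.168 -> Y = -1.584 ✓
All samples match this transformation.

(a) X/2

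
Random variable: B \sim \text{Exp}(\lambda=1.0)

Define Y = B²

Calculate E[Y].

E[B²] = Var(B) + (E[B])² = 1 + 1 = 2

2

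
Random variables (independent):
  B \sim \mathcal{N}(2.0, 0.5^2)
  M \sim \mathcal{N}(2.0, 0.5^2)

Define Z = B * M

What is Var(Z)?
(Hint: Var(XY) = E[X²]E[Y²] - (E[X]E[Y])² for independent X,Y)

Var(XY) = E[X²]E[Y²] - (E[X]E[Y])²
E[B] = 2, Var(B) = 0.25
E[M] = 2, Var(M) = 0.25
E[B²] = 0.25 + 2² = 4.25
E[M²] = 0.25 + 2² = 4.25
Var(Z) = 4.25*4.25 - (2*2)²
= 18.0625 - 16 = 2.0625

2.0625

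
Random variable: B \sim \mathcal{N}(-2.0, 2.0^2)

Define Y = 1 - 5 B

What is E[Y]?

For Y = -5B + 1:
E[Y] = -5 * E[B] + 1
E[B] = -2.0 = -2
E[Y] = -5 * (-2) + 1 = 11

11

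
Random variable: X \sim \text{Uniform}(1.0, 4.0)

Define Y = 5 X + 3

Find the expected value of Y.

For Y = 5X + 3:
E[Y] = 5 * E[X] + 3
E[X] = (1 + 4)/2 = 2.5
E[Y] = 5 * 2.5 + 3 = 15.5

15.5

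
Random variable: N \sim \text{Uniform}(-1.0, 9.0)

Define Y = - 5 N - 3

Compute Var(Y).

For Y = aN + b: Var(Y) = a² * Var(N)
Var(N) = (9 + 1)^2/12 = 8.3333333
Var(Y) = (-5)² * 8.3333333 = 25 * 8.3333333 = 208.33333

208.33333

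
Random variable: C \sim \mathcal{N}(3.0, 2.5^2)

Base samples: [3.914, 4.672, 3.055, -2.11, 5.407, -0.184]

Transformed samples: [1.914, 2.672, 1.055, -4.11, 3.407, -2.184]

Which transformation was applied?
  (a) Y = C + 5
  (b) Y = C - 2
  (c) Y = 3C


Checking option (b) Y = C - 2:
  C = 3.914 -> Y = 1.914 ✓
  C = 4.672 -> Y = 2.672 ✓
  C = 3.055 -> Y = 1.055 ✓
All samples match this transformation.

(b) C - 2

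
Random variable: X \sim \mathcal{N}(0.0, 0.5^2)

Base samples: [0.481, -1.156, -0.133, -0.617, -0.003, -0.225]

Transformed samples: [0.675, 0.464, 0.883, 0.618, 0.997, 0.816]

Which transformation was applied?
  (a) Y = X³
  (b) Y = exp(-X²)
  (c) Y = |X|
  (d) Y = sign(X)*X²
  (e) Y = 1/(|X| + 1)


Checking option (e) Y = 1/(|X| + 1):
  X = 0.481 -> Y = 0.675 ✓
  X = -1.156 -> Y = 0.464 ✓
  X = -0.133 -> Y = 0.883 ✓
All samples match this transformation.

(e) 1/(|X| + 1)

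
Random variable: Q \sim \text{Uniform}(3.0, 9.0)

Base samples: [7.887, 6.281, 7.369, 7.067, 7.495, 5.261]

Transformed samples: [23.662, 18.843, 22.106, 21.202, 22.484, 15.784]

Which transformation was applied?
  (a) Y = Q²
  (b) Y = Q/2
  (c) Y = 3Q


Checking option (c) Y = 3Q:
  Q = 7.887 -> Y = 23.662 ✓
  Q = 6.281 -> Y = 18.843 ✓
  Q = 7.369 -> Y = 22.106 ✓
All samples match this transformation.

(c) 3Q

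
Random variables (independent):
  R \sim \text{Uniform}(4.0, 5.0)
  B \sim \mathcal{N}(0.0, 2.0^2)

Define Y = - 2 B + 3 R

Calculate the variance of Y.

For independent RVs: Var(aX + bY) = a²Var(X) + b²Var(Y)
Var(R) = 0.083333333
Var(B) = 4
Var(Y) = 3²*0.083333333 + (-2)²*4
= 9*0.083333333 + 4*4 = 16.75

16.75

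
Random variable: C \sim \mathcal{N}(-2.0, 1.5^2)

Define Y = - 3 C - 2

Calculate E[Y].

For Y = -3C - 2:
E[Y] = -3 * E[C] - 2
E[C] = -2.0 = -2
E[Y] = -3 * (-2) - 2 = 4

4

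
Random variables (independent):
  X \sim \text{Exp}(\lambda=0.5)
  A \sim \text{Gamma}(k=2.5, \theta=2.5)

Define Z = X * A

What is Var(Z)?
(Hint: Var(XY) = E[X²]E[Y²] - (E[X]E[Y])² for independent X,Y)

Var(XY) = E[X²]E[Y²] - (E[X]E[Y])²
E[X] = 2, Var(X) = 4
E[A] = 6.25, Var(A) = 15.625
E[X²] = 4 + 2² = 8
E[A²] = 15.625 + 6.25² = 54.6875
Var(Z) = 8*54.6875 - (2*6.25)²
= 437.5 - 156.25 = 281.25

281.25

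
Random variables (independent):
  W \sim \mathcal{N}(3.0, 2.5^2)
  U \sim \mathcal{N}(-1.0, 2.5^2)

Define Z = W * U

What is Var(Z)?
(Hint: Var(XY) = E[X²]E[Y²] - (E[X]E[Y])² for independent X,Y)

Var(XY) = E[X²]E[Y²] - (E[X]E[Y])²
E[W] = 3, Var(W) = 6.25
E[U] = -1, Var(U) = 6.25
E[W²] = 6.25 + 3² = 15.25
E[U²] = 6.25 + (-1)² = 7.25
Var(Z) = 15.25*7.25 - (3*(-1))²
= 110.5625 - 9 = 101.5625

101.5625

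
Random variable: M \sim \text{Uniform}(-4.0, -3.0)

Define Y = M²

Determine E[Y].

E[M²] = Var(M) + (E[M])² = 0.083333333 + 12.25 = 12.333333

12.333333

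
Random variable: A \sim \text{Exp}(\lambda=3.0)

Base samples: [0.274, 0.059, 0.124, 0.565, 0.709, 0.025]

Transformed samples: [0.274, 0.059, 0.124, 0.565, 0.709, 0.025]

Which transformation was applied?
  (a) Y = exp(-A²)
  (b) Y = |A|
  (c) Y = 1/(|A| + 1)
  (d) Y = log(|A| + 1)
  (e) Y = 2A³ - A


Checking option (b) Y = |A|:
  A = 0.274 -> Y = 0.274 ✓
  A = 0.059 -> Y = 0.059 ✓
  A = 0.124 -> Y = 0.124 ✓
All samples match this transformation.

(b) |A|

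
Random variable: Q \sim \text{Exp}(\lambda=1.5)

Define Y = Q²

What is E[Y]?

Using E[X²] = Var(X) + (E[X])²:
E[Q] = 0.66666667
Var(Q) = 1/1.5^2 = 0.44444444
E[Q²] = 0.44444444 + 0.66666667² = 0.44444444 + 0.44444444 = 0.88888889

0.88888889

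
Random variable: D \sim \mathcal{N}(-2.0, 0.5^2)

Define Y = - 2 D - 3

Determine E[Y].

For Y = -2D - 3:
E[Y] = -2 * E[D] - 3
E[D] = -2.0 = -2
E[Y] = -2 * (-2) - 3 = 1

1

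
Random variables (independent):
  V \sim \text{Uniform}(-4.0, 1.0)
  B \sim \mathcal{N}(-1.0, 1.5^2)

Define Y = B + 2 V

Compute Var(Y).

For independent RVs: Var(aX + bY) = a²Var(X) + b²Var(Y)
Var(V) = 2.0833333
Var(B) = 2.25
Var(Y) = 2²*2.0833333 + 1²*2.25
= 4*2.0833333 + 1*2.25 = 10.583333

10.583333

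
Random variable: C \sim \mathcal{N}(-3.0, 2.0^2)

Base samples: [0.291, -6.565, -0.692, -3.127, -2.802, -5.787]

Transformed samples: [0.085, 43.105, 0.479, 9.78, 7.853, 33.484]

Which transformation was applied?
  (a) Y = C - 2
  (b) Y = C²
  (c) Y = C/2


Checking option (b) Y = C²:
  C = 0.291 -> Y = 0.085 ✓
  C = -6.565 -> Y = 43.105 ✓
  C = -0.692 -> Y = 0.479 ✓
All samples match this transformation.

(b) C²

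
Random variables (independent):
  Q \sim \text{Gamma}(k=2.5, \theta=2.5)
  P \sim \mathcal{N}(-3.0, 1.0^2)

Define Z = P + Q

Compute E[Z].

E[Z] = 1*E[Q] + 1*E[P]
E[Q] = 6.25
E[P] = -3
E[Z] = 1*6.25 + 1*(-3) = 3.25

3.25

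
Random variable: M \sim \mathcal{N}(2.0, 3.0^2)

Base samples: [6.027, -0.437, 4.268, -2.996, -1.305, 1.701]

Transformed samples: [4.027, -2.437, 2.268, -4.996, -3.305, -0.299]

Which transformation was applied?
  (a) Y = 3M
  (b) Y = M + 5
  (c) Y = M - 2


Checking option (c) Y = M - 2:
  M = 6.027 -> Y = 4.027 ✓
  M = -0.437 -> Y = -2.437 ✓
  M = 4.268 -> Y = 2.268 ✓
All samples match this transformation.

(c) M - 2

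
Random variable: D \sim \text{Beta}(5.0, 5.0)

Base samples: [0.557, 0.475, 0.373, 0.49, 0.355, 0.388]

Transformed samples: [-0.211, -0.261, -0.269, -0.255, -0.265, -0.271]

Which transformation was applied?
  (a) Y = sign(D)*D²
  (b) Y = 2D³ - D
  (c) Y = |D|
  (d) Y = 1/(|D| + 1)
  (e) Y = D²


Checking option (b) Y = 2D³ - D:
  D = 0.557 -> Y = -0.211 ✓
  D = 0.475 -> Y = -0.261 ✓
  D = 0.373 -> Y = -0.269 ✓
All samples match this transformation.

(b) 2D³ - D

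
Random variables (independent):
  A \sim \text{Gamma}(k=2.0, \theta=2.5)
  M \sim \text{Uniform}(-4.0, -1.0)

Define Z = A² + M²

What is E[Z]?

E[Z] = E[A²] + E[M²]
E[A²] = Var(A) + E[A]² = 12.5 + 25 = 37.5
E[M²] = Var(M) + E[M]² = 0.75 + 6.25 = 7
E[Z] = 37.5 + 7 = 44.5

44.5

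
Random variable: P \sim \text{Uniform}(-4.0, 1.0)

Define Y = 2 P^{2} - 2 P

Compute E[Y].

E[Y] = 2*E[P²] - 2*E[P]
E[P] = -1.5
E[P²] = Var(P) + (E[P])² = 2.0833333 + 2.25 = 4.3333333
E[Y] = 2*4.3333333 - 2*(-1.5) = 11.666667

11.666667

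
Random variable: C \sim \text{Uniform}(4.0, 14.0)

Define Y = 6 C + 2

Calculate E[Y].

For Y = 6C + 2:
E[Y] = 6 * E[C] + 2
E[C] = (4 + 14)/2 = 9
E[Y] = 6 * 9 + 2 = 56

56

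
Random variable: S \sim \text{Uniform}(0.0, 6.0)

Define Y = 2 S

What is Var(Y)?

For Y = aS + b: Var(Y) = a² * Var(S)
Var(S) = (6 - 0)^2/12 = 3
Var(Y) = 2² * 3 = 4 * 3 = 12

12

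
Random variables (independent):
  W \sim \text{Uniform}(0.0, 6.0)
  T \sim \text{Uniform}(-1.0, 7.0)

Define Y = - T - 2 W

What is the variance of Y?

For independent RVs: Var(aX + bY) = a²Var(X) + b²Var(Y)
Var(W) = 3
Var(T) = 5.3333333
Var(Y) = (-2)²*3 + (-1)²*5.3333333
= 4*3 + 1*5.3333333 = 17.333333

17.333333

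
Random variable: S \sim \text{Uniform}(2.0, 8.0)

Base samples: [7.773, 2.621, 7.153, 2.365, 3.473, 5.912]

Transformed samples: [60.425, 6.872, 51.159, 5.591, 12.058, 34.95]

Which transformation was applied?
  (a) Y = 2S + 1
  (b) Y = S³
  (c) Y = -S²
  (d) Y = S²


Checking option (d) Y = S²:
  S = 7.773 -> Y = 60.425 ✓
  S = 2.621 -> Y = 6.872 ✓
  S = 7.153 -> Y = 51.159 ✓
All samples match this transformation.

(d) S²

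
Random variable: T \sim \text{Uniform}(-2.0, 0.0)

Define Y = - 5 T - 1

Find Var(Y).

For Y = aT + b: Var(Y) = a² * Var(T)
Var(T) = (0 + 2)^2/12 = 0.33333333
Var(Y) = (-5)² * 0.33333333 = 25 * 0.33333333 = 8.3333333

8.3333333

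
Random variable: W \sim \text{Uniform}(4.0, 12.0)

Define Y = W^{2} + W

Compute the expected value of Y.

E[Y] = 1*E[W²] + 1*E[W]
E[W] = 8
E[W²] = Var(W) + (E[W])² = 5.3333333 + 64 = 69.333333
E[Y] = 1*69.333333 + 1*8 = 77.333333

77.333333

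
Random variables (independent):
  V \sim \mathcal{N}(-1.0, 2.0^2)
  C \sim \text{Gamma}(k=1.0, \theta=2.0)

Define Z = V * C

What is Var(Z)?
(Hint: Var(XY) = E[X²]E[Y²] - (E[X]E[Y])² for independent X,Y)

Var(XY) = E[X²]E[Y²] - (E[X]E[Y])²
E[V] = -1, Var(V) = 4
E[C] = 2, Var(C) = 4
E[V²] = 4 + (-1)² = 5
E[C²] = 4 + 2² = 8
Var(Z) = 5*8 - (-1*2)²
= 40 - 4 = 36

36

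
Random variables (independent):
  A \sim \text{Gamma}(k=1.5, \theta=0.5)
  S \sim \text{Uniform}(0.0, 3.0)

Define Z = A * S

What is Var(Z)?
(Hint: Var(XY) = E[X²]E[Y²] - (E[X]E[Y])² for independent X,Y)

Var(XY) = E[X²]E[Y²] - (E[X]E[Y])²
E[A] = 0.75, Var(A) = 0.375
E[S] = 1.5, Var(S) = 0.75
E[A²] = 0.375 + 0.75² = 0.9375
E[S²] = 0.75 + 1.5² = 3
Var(Z) = 0.9375*3 - (0.75*1.5)²
= 2.8125 - 1.265625 = 1.546875

1.546875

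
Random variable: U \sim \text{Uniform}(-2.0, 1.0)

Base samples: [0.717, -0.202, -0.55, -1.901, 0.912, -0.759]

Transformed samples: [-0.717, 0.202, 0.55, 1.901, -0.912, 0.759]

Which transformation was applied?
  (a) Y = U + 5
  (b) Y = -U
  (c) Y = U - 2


Checking option (b) Y = -U:
  U = 0.717 -> Y = -0.717 ✓
  U = -0.202 -> Y = 0.202 ✓
  U = -0.55 -> Y = 0.55 ✓
All samples match this transformation.

(b) -U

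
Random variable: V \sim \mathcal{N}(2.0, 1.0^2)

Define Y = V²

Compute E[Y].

E[V²] = Var(V) + (E[V])² = 1 + 4 = 5

5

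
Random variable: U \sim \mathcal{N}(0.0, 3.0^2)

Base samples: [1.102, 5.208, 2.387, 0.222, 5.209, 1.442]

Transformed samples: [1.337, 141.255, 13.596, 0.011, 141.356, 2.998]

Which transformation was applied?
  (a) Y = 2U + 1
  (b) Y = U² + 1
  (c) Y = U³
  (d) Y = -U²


Checking option (c) Y = U³:
  U = 1.102 -> Y = 1.337 ✓
  U = 5.208 -> Y = 141.255 ✓
  U = 2.387 -> Y = 13.596 ✓
All samples match this transformation.

(c) U³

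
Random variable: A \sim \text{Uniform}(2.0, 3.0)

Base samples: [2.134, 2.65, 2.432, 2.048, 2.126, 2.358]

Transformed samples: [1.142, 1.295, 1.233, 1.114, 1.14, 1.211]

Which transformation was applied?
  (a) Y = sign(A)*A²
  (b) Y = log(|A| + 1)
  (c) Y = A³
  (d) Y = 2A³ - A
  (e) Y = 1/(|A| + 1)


Checking option (b) Y = log(|A| + 1):
  A = 2.134 -> Y = 1.142 ✓
  A = 2.65 -> Y = 1.295 ✓
  A = 2.432 -> Y = 1.233 ✓
All samples match this transformation.

(b) log(|A| + 1)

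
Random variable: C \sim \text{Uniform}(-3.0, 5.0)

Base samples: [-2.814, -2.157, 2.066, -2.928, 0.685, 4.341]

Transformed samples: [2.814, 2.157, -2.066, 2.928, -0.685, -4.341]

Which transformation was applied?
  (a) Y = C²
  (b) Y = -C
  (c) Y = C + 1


Checking option (b) Y = -C:
  C = -2.814 -> Y = 2.814 ✓
  C = -2.157 -> Y = 2.157 ✓
  C = 2.066 -> Y = -2.066 ✓
All samples match this transformation.

(b) -C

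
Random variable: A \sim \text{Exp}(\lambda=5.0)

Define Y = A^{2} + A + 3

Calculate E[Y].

E[Y] = 1*E[A²] + 1*E[A] + 3
E[A] = 0.2
E[A²] = Var(A) + (E[A])² = 0.04 + 0.04 = 0.08
E[Y] = 1*0.08 + 1*0.2 + 3 = 3.28

3.28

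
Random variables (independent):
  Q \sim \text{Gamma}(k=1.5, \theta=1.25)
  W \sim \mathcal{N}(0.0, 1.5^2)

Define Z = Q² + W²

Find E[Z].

E[Z] = E[Q²] + E[W²]
E[Q²] = Var(Q) + E[Q]² = 2.34375 + 3.515625 = 5.859375
E[W²] = Var(W) + E[W]² = 2.25 + 0 = 2.25
E[Z] = 5.859375 + 2.25 = 8.109375

8.109375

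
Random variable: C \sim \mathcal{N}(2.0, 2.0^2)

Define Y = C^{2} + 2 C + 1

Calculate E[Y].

E[Y] = 1*E[C²] + 2*E[C] + 1
E[C] = 2
E[C²] = Var(C) + (E[C])² = 4 + 4 = 8
E[Y] = 1*8 + 2*2 + 1 = 13

13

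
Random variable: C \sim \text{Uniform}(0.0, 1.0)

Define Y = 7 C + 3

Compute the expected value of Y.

For Y = 7C + 3:
E[Y] = 7 * E[C] + 3
E[C] = (0 + 1)/2 = 0.5
E[Y] = 7 * 0.5 + 3 = 6.5

6.5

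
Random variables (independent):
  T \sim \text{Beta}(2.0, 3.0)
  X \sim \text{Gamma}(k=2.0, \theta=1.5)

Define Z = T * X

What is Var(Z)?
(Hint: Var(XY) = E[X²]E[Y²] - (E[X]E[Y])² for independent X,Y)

Var(XY) = E[X²]E[Y²] - (E[X]E[Y])²
E[T] = 0.4, Var(T) = 0.04
E[X] = 3, Var(X) = 4.5
E[T²] = 0.04 + 0.4² = 0.2
E[X²] = 4.5 + 3² = 13.5
Var(Z) = 0.2*13.5 - (0.4*3)²
= 2.7 - 1.44 = 1.26

1.26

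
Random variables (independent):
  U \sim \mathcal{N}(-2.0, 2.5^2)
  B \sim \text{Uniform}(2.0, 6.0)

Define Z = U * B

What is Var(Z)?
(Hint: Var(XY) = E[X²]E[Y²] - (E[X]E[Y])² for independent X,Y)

Var(XY) = E[X²]E[Y²] - (E[X]E[Y])²
E[U] = -2, Var(U) = 6.25
E[B] = 4, Var(B) = 1.3333333
E[U²] = 6.25 + (-2)² = 10.25
E[B²] = 1.3333333 + 4² = 17.333333
Var(Z) = 10.25*17.333333 - (-2*4)²
= 177.66667 - 64 = 113.66667

113.66667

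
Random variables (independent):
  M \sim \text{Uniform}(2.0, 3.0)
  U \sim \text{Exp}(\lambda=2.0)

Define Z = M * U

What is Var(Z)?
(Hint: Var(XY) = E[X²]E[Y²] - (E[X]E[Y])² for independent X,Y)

Var(XY) = E[X²]E[Y²] - (E[X]E[Y])²
E[M] = 2.5, Var(M) = 0.083333333
E[U] = 0.5, Var(U) = 0.25
E[M²] = 0.083333333 + 2.5² = 6.3333333
E[U²] = 0.25 + 0.5² = 0.5
Var(Z) = 6.3333333*0.5 - (2.5*0.5)²
= 3.1666667 - 1.5625 = 1.6041667

1.6041667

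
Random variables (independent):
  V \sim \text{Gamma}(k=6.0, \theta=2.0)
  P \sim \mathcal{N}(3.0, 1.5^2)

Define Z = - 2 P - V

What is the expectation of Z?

E[Z] = -1*E[V] - 2*E[P]
E[V] = 12
E[P] = 3
E[Z] = -1*12 - 2*3 = -18

-18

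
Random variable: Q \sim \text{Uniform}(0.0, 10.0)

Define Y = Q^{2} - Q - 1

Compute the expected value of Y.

E[Y] = 1*E[Q²] - 1*E[Q] - 1
E[Q] = 5
E[Q²] = Var(Q) + (E[Q])² = 8.3333333 + 25 = 33.333333
E[Y] = 1*33.333333 - 1*5 - 1 = 27.333333

27.333333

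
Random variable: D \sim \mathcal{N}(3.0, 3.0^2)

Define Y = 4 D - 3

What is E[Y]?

For Y = 4D - 3:
E[Y] = 4 * E[D] - 3
E[D] = 3.0 = 3
E[Y] = 4 * 3 - 3 = 9

9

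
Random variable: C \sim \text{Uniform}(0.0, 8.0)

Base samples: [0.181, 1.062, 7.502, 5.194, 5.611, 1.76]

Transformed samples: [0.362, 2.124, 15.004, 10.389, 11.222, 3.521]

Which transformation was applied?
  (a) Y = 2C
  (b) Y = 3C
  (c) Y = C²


Checking option (a) Y = 2C:
  C = 0.181 -> Y = 0.362 ✓
  C = 1.062 -> Y = 2.124 ✓
  C = 7.502 -> Y = 15.004 ✓
All samples match this transformation.

(a) 2C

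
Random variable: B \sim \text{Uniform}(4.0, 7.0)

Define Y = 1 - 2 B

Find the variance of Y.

For Y = aB + b: Var(Y) = a² * Var(B)
Var(B) = (7 - 4)^2/12 = 0.75
Var(Y) = (-2)² * 0.75 = 4 * 0.75 = 3

3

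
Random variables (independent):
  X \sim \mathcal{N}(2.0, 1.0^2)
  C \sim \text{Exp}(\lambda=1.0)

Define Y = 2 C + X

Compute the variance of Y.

For independent RVs: Var(aX + bY) = a²Var(X) + b²Var(Y)
Var(X) = 1
Var(C) = 1
Var(Y) = 1²*1 + 2²*1
= 1*1 + 4*1 = 5

5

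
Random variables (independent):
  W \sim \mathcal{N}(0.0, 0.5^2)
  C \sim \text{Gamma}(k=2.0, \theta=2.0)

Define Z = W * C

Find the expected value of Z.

For independent RVs: E[XY] = E[X]*E[Y]
E[W] = 0
E[C] = 4
E[Z] = 0 * 4 = 0

0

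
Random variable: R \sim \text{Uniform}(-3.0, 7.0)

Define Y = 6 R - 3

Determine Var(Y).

For Y = aR + b: Var(Y) = a² * Var(R)
Var(R) = (7 + 3)^2/12 = 8.3333333
Var(Y) = 6² * 8.3333333 = 36 * 8.3333333 = 300

300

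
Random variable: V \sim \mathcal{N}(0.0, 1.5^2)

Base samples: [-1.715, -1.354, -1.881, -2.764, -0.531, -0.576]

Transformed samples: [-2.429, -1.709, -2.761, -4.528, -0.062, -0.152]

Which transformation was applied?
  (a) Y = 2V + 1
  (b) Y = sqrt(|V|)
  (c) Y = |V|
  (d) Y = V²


Checking option (a) Y = 2V + 1:
  V = -1.715 -> Y = -2.429 ✓
  V = -1.354 -> Y = -1.709 ✓
  V = -1.881 -> Y = -2.761 ✓
All samples match this transformation.

(a) 2V + 1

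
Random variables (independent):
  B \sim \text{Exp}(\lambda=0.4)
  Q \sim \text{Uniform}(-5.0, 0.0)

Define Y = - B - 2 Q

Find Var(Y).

For independent RVs: Var(aX + bY) = a²Var(X) + b²Var(Y)
Var(B) = 6.25
Var(Q) = 2.0833333
Var(Y) = (-1)²*6.25 + (-2)²*2.0833333
= 1*6.25 + 4*2.0833333 = 14.583333

14.583333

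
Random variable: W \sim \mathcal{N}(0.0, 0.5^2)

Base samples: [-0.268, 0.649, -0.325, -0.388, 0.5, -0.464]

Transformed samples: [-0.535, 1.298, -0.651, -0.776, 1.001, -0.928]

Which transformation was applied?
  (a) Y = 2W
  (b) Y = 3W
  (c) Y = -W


Checking option (a) Y = 2W:
  W = -0.268 -> Y = -0.535 ✓
  W = 0.649 -> Y = 1.298 ✓
  W = -0.325 -> Y = -0.651 ✓
All samples match this transformation.

(a) 2W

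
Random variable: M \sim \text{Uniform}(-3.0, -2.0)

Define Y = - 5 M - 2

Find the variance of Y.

For Y = aM + b: Var(Y) = a² * Var(M)
Var(M) = (-2 + 3)^2/12 = 0.083333333
Var(Y) = (-5)² * 0.083333333 = 25 * 0.083333333 = 2.0833333

2.0833333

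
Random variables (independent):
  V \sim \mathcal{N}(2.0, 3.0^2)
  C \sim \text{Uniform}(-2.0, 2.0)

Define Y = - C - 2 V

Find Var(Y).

For independent RVs: Var(aX + bY) = a²Var(X) + b²Var(Y)
Var(V) = 9
Var(C) = 1.3333333
Var(Y) = (-2)²*9 + (-1)²*1.3333333
= 4*9 + 1*1.3333333 = 37.333333

37.333333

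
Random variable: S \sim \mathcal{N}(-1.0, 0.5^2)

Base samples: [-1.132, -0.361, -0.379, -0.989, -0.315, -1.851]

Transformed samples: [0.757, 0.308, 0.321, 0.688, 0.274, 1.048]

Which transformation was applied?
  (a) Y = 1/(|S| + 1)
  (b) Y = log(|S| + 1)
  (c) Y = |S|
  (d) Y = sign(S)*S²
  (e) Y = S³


Checking option (b) Y = log(|S| + 1):
  S = -1.132 -> Y = 0.757 ✓
  S = -0.361 -> Y = 0.308 ✓
  S = -0.379 -> Y = 0.321 ✓
All samples match this transformation.

(b) log(|S| + 1)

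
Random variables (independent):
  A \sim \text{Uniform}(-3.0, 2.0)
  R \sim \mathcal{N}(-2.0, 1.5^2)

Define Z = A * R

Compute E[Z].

For independent RVs: E[XY] = E[X]*E[Y]
E[A] = -0.5
E[R] = -2
E[Z] = -0.5 * (-2) = 1

1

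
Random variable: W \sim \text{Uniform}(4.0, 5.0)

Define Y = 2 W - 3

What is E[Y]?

For Y = 2W - 3:
E[Y] = 2 * E[W] - 3
E[W] = (4 + 5)/2 = 4.5
E[Y] = 2 * 4.5 - 3 = 6

6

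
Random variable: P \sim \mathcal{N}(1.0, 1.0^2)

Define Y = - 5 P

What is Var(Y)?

For Y = aP + b: Var(Y) = a² * Var(P)
Var(P) = 1.0^2 = 1
Var(Y) = (-5)² * 1 = 25 * 1 = 25

25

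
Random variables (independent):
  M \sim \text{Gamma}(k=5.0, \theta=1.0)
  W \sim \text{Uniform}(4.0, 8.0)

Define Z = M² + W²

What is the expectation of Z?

E[Z] = E[M²] + E[W²]
E[M²] = Var(M) + E[M]² = 5 + 25 = 30
E[W²] = Var(W) + E[W]² = 1.3333333 + 36 = 37.333333
E[Z] = 30 + 37.333333 = 67.333333

67.333333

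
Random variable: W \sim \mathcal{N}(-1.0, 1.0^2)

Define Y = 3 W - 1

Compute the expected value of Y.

For Y = 3W - 1:
E[Y] = 3 * E[W] - 1
E[W] = -1.0 = -1
E[Y] = 3 * (-1) - 1 = -4

-4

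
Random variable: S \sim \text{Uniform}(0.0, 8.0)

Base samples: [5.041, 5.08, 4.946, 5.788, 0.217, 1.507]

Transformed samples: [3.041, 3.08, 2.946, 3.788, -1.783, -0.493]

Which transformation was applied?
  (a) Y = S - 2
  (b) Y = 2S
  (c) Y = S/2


Checking option (a) Y = S - 2:
  S = 5.041 -> Y = 3.041 ✓
  S = 5.08 -> Y = 3.08 ✓
  S = 4.946 -> Y = 2.946 ✓
All samples match this transformation.

(a) S - 2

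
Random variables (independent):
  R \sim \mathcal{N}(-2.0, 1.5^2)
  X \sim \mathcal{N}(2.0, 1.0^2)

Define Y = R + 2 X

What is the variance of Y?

For independent RVs: Var(aX + bY) = a²Var(X) + b²Var(Y)
Var(R) = 2.25
Var(X) = 1
Var(Y) = 1²*2.25 + 2²*1
= 1*2.25 + 4*1 = 6.25

6.25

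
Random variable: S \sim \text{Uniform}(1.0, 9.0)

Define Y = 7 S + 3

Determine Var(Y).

For Y = aS + b: Var(Y) = a² * Var(S)
Var(S) = (9 - 1)^2/12 = 5.3333333
Var(Y) = 7² * 5.3333333 = 49 * 5.3333333 = 261.33333

261.33333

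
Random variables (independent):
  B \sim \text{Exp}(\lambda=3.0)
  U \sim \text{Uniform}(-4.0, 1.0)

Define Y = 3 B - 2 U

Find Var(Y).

For independent RVs: Var(aX + bY) = a²Var(X) + b²Var(Y)
Var(B) = 0.11111111
Var(U) = 2.0833333
Var(Y) = 3²*0.11111111 + (-2)²*2.0833333
= 9*0.11111111 + 4*2.0833333 = 9.3333333

9.3333333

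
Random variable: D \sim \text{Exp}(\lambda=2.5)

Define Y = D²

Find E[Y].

Using E[X²] = Var(X) + (E[X])²:
E[D] = 0.4
Var(D) = 1/2.5^2 = 0.16
E[D²] = 0.16 + 0.4² = 0.16 + 0.16 = 0.32

0.32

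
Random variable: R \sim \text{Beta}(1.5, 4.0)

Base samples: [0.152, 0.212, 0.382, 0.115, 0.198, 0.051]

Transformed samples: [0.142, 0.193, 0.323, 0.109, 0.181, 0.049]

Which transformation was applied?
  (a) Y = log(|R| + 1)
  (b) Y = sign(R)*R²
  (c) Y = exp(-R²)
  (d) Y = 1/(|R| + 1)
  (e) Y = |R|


Checking option (a) Y = log(|R| + 1):
  R = 0.152 -> Y = 0.142 ✓
  R = 0.212 -> Y = 0.193 ✓
  R = 0.382 -> Y = 0.323 ✓
All samples match this transformation.

(a) log(|R| + 1)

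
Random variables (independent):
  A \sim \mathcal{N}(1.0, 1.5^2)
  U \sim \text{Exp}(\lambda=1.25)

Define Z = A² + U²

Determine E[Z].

E[Z] = E[A²] + E[U²]
E[A²] = Var(A) + E[A]² = 2.25 + 1 = 3.25
E[U²] = Var(U) + E[U]² = 0.64 + 0.64 = 1.28
E[Z] = 3.25 + 1.28 = 4.53

4.53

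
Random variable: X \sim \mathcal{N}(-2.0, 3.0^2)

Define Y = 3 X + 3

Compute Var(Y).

For Y = aX + b: Var(Y) = a² * Var(X)
Var(X) = 3.0^2 = 9
Var(Y) = 3² * 9 = 9 * 9 = 81

81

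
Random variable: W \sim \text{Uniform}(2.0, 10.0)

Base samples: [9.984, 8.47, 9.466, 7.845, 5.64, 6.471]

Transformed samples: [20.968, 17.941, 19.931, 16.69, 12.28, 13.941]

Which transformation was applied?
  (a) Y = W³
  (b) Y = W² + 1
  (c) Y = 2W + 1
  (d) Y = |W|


Checking option (c) Y = 2W + 1:
  W = 9.984 -> Y = 20.968 ✓
  W = 8.47 -> Y = 17.941 ✓
  W = 9.466 -> Y = 19.931 ✓
All samples match this transformation.

(c) 2W + 1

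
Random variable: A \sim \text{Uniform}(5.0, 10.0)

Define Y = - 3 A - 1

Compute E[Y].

For Y = -3A - 1:
E[Y] = -3 * E[A] - 1
E[A] = (5 + 10)/2 = 7.5
E[Y] = -3 * 7.5 - 1 = -23.5

-23.5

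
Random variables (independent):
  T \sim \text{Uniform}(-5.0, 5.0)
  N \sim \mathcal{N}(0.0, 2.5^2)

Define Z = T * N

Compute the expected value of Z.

For independent RVs: E[XY] = E[X]*E[Y]
E[T] = 0
E[N] = 0
E[Z] = 0 * 0 = 0

0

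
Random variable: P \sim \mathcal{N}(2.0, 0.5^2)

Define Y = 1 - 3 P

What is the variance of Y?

For Y = aP + b: Var(Y) = a² * Var(P)
Var(P) = 0.5^2 = 0.25
Var(Y) = (-3)² * 0.25 = 9 * 0.25 = 2.25

2.25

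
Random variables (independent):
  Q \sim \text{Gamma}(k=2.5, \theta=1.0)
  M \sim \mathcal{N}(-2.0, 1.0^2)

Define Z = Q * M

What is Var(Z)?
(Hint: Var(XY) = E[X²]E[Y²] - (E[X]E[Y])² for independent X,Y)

Var(XY) = E[X²]E[Y²] - (E[X]E[Y])²
E[Q] = 2.5, Var(Q) = 2.5
E[M] = -2, Var(M) = 1
E[Q²] = 2.5 + 2.5² = 8.75
E[M²] = 1 + (-2)² = 5
Var(Z) = 8.75*5 - (2.5*(-2))²
= 43.75 - 25 = 18.75

18.75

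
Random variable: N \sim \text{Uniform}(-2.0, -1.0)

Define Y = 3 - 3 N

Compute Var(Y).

For Y = aN + b: Var(Y) = a² * Var(N)
Var(N) = (-1 + 2)^2/12 = 0.083333333
Var(Y) = (-3)² * 0.083333333 = 9 * 0.083333333 = 0.75

0.75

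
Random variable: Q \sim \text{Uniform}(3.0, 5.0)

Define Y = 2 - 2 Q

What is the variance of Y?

For Y = aQ + b: Var(Y) = a² * Var(Q)
Var(Q) = (5 - 3)^2/12 = 0.33333333
Var(Y) = (-2)² * 0.33333333 = 4 * 0.33333333 = 1.3333333

1.3333333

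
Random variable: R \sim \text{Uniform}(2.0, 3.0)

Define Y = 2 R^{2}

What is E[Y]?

E[Y] = 2*E[R²]
E[R] = 2.5
E[R²] = Var(R) + (E[R])² = 0.083333333 + 6.25 = 6.3333333
E[Y] = 2*6.3333333 = 12.666667

12.666667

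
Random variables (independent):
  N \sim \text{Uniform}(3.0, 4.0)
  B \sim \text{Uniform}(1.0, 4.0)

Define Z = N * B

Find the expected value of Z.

For independent RVs: E[XY] = E[X]*E[Y]
E[N] = 3.5
E[B] = 2.5
E[Z] = 3.5 * 2.5 = 8.75

8.75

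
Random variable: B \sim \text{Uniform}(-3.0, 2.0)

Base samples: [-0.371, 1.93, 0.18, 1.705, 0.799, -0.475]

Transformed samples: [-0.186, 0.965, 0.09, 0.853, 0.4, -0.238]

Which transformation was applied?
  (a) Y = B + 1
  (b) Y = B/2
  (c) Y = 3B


Checking option (b) Y = B/2:
  B = -0.371 -> Y = -0.186 ✓
  B = 1.93 -> Y = 0.965 ✓
  B = 0.18 -> Y = 0.09 ✓
All samples match this transformation.

(b) B/2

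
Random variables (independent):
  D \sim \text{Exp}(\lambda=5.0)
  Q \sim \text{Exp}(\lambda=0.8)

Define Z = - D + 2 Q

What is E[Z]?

E[Z] = -1*E[D] + 2*E[Q]
E[D] = 0.2
E[Q] = 1.25
E[Z] = -1*0.2 + 2*1.25 = 2.3

2.3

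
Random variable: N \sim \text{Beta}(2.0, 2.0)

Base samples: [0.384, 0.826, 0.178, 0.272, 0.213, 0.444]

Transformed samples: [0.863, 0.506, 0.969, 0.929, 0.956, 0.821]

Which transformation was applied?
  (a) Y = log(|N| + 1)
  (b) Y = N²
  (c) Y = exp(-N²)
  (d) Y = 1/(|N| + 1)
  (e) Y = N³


Checking option (c) Y = exp(-N²):
  N = 0.384 -> Y = 0.863 ✓
  N = 0.826 -> Y = 0.506 ✓
  N = 0.178 -> Y = 0.969 ✓
All samples match this transformation.

(c) exp(-N²)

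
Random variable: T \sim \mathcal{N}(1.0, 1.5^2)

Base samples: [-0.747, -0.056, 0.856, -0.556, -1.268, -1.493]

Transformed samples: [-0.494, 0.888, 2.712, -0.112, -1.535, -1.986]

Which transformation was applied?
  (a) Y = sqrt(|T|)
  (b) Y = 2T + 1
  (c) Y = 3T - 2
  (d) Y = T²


Checking option (b) Y = 2T + 1:
  T = -0.747 -> Y = -0.494 ✓
  T = -0.056 -> Y = 0.888 ✓
  T = 0.856 -> Y = 2.712 ✓
All samples match this transformation.

(b) 2T + 1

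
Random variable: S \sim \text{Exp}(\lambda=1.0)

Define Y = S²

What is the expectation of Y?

Using E[X²] = Var(X) + (E[X])²:
E[S] = 1
Var(S) = 1/1.0^2 = 1
E[S²] = 1 + 1² = 1 + 1 = 2

2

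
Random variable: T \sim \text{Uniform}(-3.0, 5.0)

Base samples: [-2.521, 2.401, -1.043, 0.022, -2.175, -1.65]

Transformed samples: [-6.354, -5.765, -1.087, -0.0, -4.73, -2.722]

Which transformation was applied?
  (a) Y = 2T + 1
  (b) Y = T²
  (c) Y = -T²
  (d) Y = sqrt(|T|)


Checking option (c) Y = -T²:
  T = -2.521 -> Y = -6.354 ✓
  T = 2.401 -> Y = -5.765 ✓
  T = -1.043 -> Y = -1.087 ✓
All samples match this transformation.

(c) -T²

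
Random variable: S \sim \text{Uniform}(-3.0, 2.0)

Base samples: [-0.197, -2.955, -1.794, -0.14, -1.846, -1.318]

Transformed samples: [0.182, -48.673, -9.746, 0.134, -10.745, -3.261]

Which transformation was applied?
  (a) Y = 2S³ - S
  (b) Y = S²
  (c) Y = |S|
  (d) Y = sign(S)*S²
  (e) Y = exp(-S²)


Checking option (a) Y = 2S³ - S:
  S = -0.197 -> Y = 0.182 ✓
  S = -2.955 -> Y = -48.673 ✓
  S = -1.794 -> Y = -9.746 ✓
All samples match this transformation.

(a) 2S³ - S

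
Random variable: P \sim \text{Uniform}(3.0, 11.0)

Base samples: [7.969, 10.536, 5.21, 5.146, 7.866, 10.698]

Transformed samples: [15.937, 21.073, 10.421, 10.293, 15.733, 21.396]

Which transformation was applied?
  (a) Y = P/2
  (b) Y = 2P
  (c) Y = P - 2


Checking option (b) Y = 2P:
  P = 7.969 -> Y = 15.937 ✓
  P = 10.536 -> Y = 21.073 ✓
  P = 5.21 -> Y = 10.421 ✓
All samples match this transformation.

(b) 2P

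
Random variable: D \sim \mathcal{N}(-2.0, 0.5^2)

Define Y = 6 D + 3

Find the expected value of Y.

For Y = 6D + 3:
E[Y] = 6 * E[D] + 3
E[D] = -2.0 = -2
E[Y] = 6 * (-2) + 3 = -9

-9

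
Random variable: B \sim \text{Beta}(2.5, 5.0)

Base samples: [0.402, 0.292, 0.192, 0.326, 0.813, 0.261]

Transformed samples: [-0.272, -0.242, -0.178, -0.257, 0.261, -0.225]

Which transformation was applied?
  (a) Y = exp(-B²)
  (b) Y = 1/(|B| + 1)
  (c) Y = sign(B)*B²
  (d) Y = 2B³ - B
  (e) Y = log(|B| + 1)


Checking option (d) Y = 2B³ - B:
  B = 0.402 -> Y = -0.272 ✓
  B = 0.292 -> Y = -0.242 ✓
  B = 0.192 -> Y = -0.178 ✓
All samples match this transformation.

(d) 2B³ - B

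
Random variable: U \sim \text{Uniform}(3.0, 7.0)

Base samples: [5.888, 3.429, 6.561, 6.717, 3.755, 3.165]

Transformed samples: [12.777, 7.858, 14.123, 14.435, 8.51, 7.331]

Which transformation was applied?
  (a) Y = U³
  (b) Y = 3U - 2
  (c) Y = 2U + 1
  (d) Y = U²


Checking option (c) Y = 2U + 1:
  U = 5.888 -> Y = 12.777 ✓
  U = 3.429 -> Y = 7.858 ✓
  U = 6.561 -> Y = 14.123 ✓
All samples match this transformation.

(c) 2U + 1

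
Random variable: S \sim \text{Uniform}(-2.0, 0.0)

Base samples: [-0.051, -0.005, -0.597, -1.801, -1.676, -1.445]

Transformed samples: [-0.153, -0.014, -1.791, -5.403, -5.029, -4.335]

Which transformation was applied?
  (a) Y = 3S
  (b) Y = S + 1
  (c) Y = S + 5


Checking option (a) Y = 3S:
  S = -0.051 -> Y = -0.153 ✓
  S = -0.005 -> Y = -0.014 ✓
  S = -0.597 -> Y = -1.791 ✓
All samples match this transformation.

(a) 3S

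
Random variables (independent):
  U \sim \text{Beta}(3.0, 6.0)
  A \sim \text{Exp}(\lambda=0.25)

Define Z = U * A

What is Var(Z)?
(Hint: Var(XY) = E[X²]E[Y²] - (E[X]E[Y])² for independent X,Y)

Var(XY) = E[X²]E[Y²] - (E[X]E[Y])²
E[U] = 0.33333333, Var(U) = 0.022222222
E[A] = 4, Var(A) = 16
E[U²] = 0.022222222 + 0.33333333² = 0.13333333
E[A²] = 16 + 4² = 32
Var(Z) = 0.13333333*32 - (0.33333333*4)²
= 4.2666667 - 1.7777778 = 2.4888889

2.4888889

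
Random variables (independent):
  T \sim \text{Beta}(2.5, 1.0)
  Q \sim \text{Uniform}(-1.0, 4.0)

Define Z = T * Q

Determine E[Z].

For independent RVs: E[XY] = E[X]*E[Y]
E[T] = 0.71428571
E[Q] = 1.5
E[Z] = 0.71428571 * 1.5 = 1.0714286

1.0714286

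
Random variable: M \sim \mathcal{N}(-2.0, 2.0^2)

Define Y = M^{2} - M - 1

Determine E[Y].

E[Y] = 1*E[M²] - 1*E[M] - 1
E[M] = -2
E[M²] = Var(M) + (E[M])² = 4 + 4 = 8
E[Y] = 1*8 - 1*(-2) - 1 = 9

9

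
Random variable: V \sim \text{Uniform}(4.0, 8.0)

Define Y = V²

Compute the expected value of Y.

E[V²] = Var(V) + (E[V])² = 1.3333333 + 36 = 37.333333

37.333333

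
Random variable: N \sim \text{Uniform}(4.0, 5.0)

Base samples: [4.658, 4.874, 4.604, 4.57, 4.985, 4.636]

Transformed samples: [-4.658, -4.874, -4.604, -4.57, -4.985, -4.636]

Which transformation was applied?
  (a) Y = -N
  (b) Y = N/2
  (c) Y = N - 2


Checking option (a) Y = -N:
  N = 4.658 -> Y = -4.658 ✓
  N = 4.874 -> Y = -4.874 ✓
  N = 4.604 -> Y = -4.604 ✓
All samples match this transformation.

(a) -N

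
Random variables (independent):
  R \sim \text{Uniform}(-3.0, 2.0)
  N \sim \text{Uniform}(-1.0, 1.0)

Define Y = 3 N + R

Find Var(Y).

For independent RVs: Var(aX + bY) = a²Var(X) + b²Var(Y)
Var(R) = 2.0833333
Var(N) = 0.33333333
Var(Y) = 1²*2.0833333 + 3²*0.33333333
= 1*2.0833333 + 9*0.33333333 = 5.0833333

5.0833333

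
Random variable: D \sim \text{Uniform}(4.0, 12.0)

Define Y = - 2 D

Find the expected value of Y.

For Y = -2D:
E[Y] = -2 * E[D]
E[D] = (4 + 12)/2 = 8
E[Y] = -2 * 8 = -16

-16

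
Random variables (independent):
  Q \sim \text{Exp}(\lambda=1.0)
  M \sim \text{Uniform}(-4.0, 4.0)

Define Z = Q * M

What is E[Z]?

For independent RVs: E[XY] = E[X]*E[Y]
E[Q] = 1
E[M] = 0
E[Z] = 1 * 0 = 0

0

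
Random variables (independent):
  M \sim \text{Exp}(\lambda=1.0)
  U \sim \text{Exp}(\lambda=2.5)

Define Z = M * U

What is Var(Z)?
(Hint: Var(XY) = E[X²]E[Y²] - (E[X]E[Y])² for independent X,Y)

Var(XY) = E[X²]E[Y²] - (E[X]E[Y])²
E[M] = 1, Var(M) = 1
E[U] = 0.4, Var(U) = 0.16
E[M²] = 1 + 1² = 2
E[U²] = 0.16 + 0.4² = 0.32
Var(Z) = 2*0.32 - (1*0.4)²
= 0.64 - 0.16 = 0.48

0.48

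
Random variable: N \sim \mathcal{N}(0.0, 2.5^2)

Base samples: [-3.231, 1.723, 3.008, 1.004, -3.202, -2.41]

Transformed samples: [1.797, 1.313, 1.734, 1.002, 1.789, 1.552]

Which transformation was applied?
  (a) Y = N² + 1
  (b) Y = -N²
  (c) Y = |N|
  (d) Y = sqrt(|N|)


Checking option (d) Y = sqrt(|N|):
  N = -3.231 -> Y = 1.797 ✓
  N = 1.723 -> Y = 1.313 ✓
  N = 3.008 -> Y = 1.734 ✓
All samples match this transformation.

(d) sqrt(|N|)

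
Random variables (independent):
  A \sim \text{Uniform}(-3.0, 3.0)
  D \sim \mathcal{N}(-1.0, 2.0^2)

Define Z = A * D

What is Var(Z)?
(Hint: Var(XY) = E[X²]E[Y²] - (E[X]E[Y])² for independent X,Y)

Var(XY) = E[X²]E[Y²] - (E[X]E[Y])²
E[A] = 0, Var(A) = 3
E[D] = -1, Var(D) = 4
E[A²] = 3 + 0² = 3
E[D²] = 4 + (-1)² = 5
Var(Z) = 3*5 - (0*(-1))²
= 15 - 0 = 15

15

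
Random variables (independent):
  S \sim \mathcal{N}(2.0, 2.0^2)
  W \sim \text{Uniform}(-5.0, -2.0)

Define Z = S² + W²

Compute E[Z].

E[Z] = E[S²] + E[W²]
E[S²] = Var(S) + E[S]² = 4 + 4 = 8
E[W²] = Var(W) + E[W]² = 0.75 + 12.25 = 13
E[Z] = 8 + 13 = 21

21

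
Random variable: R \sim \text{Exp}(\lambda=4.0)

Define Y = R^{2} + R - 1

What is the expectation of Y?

E[Y] = 1*E[R²] + 1*E[R] - 1
E[R] = 0.25
E[R²] = Var(R) + (E[R])² = 0.0625 + 0.0625 = 0.125
E[Y] = 1*0.125 + 1*0.25 - 1 = -0.625

-0.625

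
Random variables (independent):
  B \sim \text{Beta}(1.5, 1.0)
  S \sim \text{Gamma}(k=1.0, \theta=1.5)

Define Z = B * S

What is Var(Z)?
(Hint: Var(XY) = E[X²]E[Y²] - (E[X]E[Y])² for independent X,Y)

Var(XY) = E[X²]E[Y²] - (E[X]E[Y])²
E[B] = 0.6, Var(B) = 0.068571429
E[S] = 1.5, Var(S) = 2.25
E[B²] = 0.068571429 + 0.6² = 0.42857143
E[S²] = 2.25 + 1.5² = 4.5
Var(Z) = 0.42857143*4.5 - (0.6*1.5)²
= 1.9285714 - 0.81 = 1.1185714

1.1185714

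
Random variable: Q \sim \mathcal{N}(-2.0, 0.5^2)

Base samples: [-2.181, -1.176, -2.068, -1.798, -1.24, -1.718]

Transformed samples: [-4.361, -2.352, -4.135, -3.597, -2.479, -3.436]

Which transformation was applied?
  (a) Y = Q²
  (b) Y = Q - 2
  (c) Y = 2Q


Checking option (c) Y = 2Q:
  Q = -2.181 -> Y = -4.361 ✓
  Q = -1.176 -> Y = -2.352 ✓
  Q = -2.068 -> Y = -4.135 ✓
All samples match this transformation.

(c) 2Q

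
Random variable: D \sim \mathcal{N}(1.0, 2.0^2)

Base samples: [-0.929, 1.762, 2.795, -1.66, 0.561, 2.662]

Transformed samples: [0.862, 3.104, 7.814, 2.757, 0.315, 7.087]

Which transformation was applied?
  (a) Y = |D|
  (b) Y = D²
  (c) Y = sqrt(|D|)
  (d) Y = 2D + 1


Checking option (b) Y = D²:
  D = -0.929 -> Y = 0.862 ✓
  D = 1.762 -> Y = 3.104 ✓
  D = 2.795 -> Y = 7.814 ✓
All samples match this transformation.

(b) D²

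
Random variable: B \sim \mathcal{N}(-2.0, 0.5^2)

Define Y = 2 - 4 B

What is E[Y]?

For Y = -4B + 2:
E[Y] = -4 * E[B] + 2
E[B] = -2.0 = -2
E[Y] = -4 * (-2) + 2 = 10

10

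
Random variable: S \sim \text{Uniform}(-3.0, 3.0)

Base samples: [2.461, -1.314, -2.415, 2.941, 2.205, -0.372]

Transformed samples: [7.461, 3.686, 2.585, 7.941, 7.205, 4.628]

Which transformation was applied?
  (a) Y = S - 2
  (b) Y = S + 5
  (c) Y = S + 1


Checking option (b) Y = S + 5:
  S = 2.461 -> Y = 7.461 ✓
  S = -1.314 -> Y = 3.686 ✓
  S = -2.415 -> Y = 2.585 ✓
All samples match this transformation.

(b) S + 5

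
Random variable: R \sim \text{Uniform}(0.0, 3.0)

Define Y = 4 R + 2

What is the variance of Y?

For Y = aR + b: Var(Y) = a² * Var(R)
Var(R) = (3 - 0)^2/12 = 0.75
Var(Y) = 4² * 0.75 = 16 * 0.75 = 12

12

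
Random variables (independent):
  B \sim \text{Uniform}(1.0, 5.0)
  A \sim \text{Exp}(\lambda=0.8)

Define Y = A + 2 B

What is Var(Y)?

For independent RVs: Var(aX + bY) = a²Var(X) + b²Var(Y)
Var(B) = 1.3333333
Var(A) = 1.5625
Var(Y) = 2²*1.3333333 + 1²*1.5625
= 4*1.3333333 + 1*1.5625 = 6.8958333

6.8958333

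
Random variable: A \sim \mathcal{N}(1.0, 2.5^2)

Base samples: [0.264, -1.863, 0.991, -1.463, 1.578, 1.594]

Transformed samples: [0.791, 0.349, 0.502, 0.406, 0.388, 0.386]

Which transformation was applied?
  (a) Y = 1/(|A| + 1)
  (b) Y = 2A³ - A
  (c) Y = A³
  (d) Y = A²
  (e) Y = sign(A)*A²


Checking option (a) Y = 1/(|A| + 1):
  A = 0.264 -> Y = 0.791 ✓
  A = -1.863 -> Y = 0.349 ✓
  A = 0.991 -> Y = 0.502 ✓
All samples match this transformation.

(a) 1/(|A| + 1)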